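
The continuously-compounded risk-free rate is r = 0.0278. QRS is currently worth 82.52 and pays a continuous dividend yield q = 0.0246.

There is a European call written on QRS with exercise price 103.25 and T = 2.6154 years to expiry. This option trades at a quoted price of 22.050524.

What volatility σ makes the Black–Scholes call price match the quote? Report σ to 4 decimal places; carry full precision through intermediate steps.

At σ = 0.5659 the Black–Scholes value reproduces the quote:
σ√T = 0.5659·√2.6154 = 0.915185
d₁ = (ln(S/K) + (r−q+σ²/2)T) / (σ√T) = (ln(82.52/103.25) + (0.0278−0.0246+0.5659²/2)·2.6154) / 0.915185 = (-0.224113 + 0.427151) / 0.915185 = 0.221855
d₂ = d₁ − σ√T = 0.221855 − 0.915185 = -0.693330
e^{−rT} = 0.929872
e^{−qT} = 0.937687
N(d₁) = 0.587787,  N(d₂) = 0.244051
V = S·e^{−qT}·N(d₁) − K·e^{−rT}·N(d₂) = 45.481722 − 23.431197 = 22.050524 (equal to the quote); since ∂V/∂σ > 0 for all σ, the implied volatility is unique

sigma = 0.5659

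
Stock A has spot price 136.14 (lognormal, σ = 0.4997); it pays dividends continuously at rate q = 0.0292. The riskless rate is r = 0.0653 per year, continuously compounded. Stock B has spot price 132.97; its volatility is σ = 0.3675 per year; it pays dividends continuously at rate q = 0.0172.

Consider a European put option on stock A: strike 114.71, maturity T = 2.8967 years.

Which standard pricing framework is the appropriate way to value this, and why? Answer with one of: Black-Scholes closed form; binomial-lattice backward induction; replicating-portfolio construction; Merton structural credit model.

Key observation: a European-exercise option on stock A struck at 114.71 — a GBM underlying with constant parameters — admits an analytic price: the data contain no early exercise, no discrete tree, no debt structure.

framework: Black-Scholes closed form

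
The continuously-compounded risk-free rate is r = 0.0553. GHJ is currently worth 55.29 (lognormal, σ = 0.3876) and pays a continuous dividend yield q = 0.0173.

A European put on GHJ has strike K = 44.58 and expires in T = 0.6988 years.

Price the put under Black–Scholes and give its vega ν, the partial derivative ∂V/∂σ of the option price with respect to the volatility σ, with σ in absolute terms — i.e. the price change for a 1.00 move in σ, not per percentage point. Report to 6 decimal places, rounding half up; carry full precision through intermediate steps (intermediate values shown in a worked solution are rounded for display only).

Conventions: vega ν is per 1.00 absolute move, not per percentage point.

price = 2.054145
ν = 12.057840

σ√T = 0.3876·√0.6988 = 0.324011
d₁ = (ln(S/K) + (r−q+σ²/2)T) / (σ√T) = (ln(55.29/44.58) + (0.0553−0.0173+0.3876²/2)·0.6988) / 0.324011 = (0.215307 + 0.079046) / 0.324011 = 0.908465
d₂ = d₁ − σ√T = 0.908465 − 0.324011 = 0.584453
e^{−rT} = 0.962093
e^{−qT} = 0.987984
N(−d₁) = 0.181816,  N(−d₂) = 0.279458
Put price V = K·e^{−rT}·N(−d₂) − S·e^{−qT}·N(−d₁) = 11.985978 − 9.931833 = 2.054145
φ(d₁) = (1/√(2π))·e^{−d₁²/2} = 0.264056
ν = S·e^{−qT}·φ(d₁)·√T = 12.057840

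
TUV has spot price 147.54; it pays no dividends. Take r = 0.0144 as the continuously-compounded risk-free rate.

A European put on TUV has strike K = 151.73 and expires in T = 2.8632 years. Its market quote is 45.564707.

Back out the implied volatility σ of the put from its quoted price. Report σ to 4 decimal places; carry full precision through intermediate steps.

At σ = 0.4834 the Black–Scholes value reproduces the quote:
σ√T = 0.4834·√2.8632 = 0.817961
d₁ = (ln(S/K) + (r+σ²/2)T) / (σ√T) = (ln(147.54/151.73) + (0.0144+0.4834²/2)·2.8632) / 0.817961 = (-0.028003 + 0.375760) / 0.817961 = 0.425151
d₂ = d₁ − σ√T = 0.425151 − 0.817961 = -0.392810
e^{−rT} = 0.959608
N(−d₁) = 0.335363,  N(−d₂) = 0.652770
V = K·e^{−rT}·N(−d₂) − S·N(−d₁) = 95.044218 − 49.479511 = 45.564707 (the quoted price), and the Black–Scholes price is strictly increasing in σ, so σ is unique

sigma = 0.4834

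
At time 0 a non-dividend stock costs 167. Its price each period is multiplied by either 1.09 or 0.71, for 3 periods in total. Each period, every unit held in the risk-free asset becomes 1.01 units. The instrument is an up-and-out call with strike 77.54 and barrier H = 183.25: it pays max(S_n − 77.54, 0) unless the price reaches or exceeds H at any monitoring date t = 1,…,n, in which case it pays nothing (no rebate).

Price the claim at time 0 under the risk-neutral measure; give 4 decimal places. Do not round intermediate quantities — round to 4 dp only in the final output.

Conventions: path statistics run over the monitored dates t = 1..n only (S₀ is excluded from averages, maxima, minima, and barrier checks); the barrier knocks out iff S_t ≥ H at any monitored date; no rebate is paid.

price = 17.5805

No-arbitrage gives p* = (R−d)/(u−d) = 0.7895: enumerate every path, weight its payoff by its p*-probability, and discount by R^3.
Enumerate all 2^3 = 8 price paths (U = up ×1.09, D = down ×0.71); each path with k up-moves has probability p*^k·(1−p*)^(3−k).
DDD: M=118.5700, payoff=0.0000, prob=0.009331
UDD: M=182.0300, payoff=14.2213, prob=0.034991
DUD: M=129.2413, payoff=14.2213, prob=0.034991
UUD: M=198.4127, payoff=0.0000, prob=0.131214
DDU: M=118.5700, payoff=14.2213, prob=0.034991
UDU: M=182.0300, payoff=63.3330, prob=0.131214
DUU: M=140.8730, payoff=63.3330, prob=0.131214
UUU: M=216.2698, payoff=0.0000, prob=0.492054
Price = Σ prob·payoff / R^3 = 18.113250 / 1.030301 = 17.5805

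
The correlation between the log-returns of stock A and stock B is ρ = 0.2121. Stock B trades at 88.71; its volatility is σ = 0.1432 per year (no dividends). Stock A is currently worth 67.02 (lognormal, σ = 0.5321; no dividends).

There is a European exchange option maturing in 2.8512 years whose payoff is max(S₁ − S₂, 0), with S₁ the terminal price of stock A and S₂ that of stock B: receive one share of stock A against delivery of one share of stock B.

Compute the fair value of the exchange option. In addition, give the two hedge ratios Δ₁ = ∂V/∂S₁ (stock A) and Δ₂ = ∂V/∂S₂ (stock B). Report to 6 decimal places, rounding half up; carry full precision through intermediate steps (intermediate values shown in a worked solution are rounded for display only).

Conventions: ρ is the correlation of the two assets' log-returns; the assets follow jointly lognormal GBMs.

σ_eff = √(σ₁² + σ₂² − 2ρσ₁σ₂) = √(0.5321² + 0.1432² − 2·0.2121·0.5321·0.1432) = 0.520878
d₁ = (ln(S₁/S₂) + (q₂ − q₁ + σ_eff²/2)T) / (σ_eff√T) = (ln(67.02/88.71) + (0.0 − 0.0 + 0.135657)·2.8512) / 0.879529 = 0.120978
d₂ = d₁ − σ_eff√T = 0.120978 − 0.879529 = -0.758550
N(d₁) = 0.548146,  N(d₂) = 0.224061
V = S₁·e^{−q₁T}·N(d₁) − S₂·e^{−q₂T}·N(d₂) = 36.736732 − 19.876430 = 16.860302
Key observation: r never enters — measured in units of stock B, the claim is a call on S₁/S₂ struck at 1, so only the dividend yields and σ_eff matter.
Δ₁ = e^{−q₁T}·N(d₁) = 0.548146;  Δ₂ = −e^{−q₂T}·N(d₂) = -0.224061

exchange price = 16.860302
Δ1 = 0.548146
Δ2 = -0.224061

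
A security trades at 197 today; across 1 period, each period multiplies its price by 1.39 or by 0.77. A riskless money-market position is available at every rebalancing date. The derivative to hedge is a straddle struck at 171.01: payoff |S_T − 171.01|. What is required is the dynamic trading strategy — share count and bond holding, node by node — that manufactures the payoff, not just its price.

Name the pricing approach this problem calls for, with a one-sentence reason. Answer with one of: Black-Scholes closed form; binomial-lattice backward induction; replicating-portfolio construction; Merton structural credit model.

Key observation: the mandate to exhibit the hedge at every date and state singles out the replicating-portfolio construction on the 1-period tree with factors 1.39 and 0.77 from 197.

framework: replicating-portfolio construction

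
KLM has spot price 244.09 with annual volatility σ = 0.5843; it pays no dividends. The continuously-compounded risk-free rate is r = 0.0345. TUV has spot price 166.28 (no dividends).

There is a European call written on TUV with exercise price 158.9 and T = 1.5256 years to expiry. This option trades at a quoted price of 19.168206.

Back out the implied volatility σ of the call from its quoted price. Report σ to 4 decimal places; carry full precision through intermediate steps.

At σ = 0.1211 the Black–Scholes value reproduces the quote:
σ√T = 0.1211·√1.5256 = 0.149577
d₁ = (ln(S/K) + (r+σ²/2)T) / (σ√T) = (ln(166.28/158.9) + (0.0345+0.1211²/2)·1.5256) / 0.149577 = (0.045398 + 0.063820) / 0.149577 = 0.730179
d₂ = d₁ − σ√T = 0.730179 − 0.149577 = 0.580602
e^{−rT} = 0.948728
N(d₁) = 0.767360,  N(d₂) = 0.719246
V = S·N(d₁) − K·e^{−rT}·N(d₂) = 127.596544 − 108.428337 = 19.168206 (the quoted price), and the Black–Scholes price is strictly increasing in σ, so σ is unique

sigma = 0.1211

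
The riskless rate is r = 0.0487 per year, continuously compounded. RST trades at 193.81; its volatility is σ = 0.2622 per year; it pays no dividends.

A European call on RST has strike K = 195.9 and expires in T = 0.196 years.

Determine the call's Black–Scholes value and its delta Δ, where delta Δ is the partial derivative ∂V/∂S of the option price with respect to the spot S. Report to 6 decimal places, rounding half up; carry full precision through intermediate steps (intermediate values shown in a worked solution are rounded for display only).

σ√T = 0.2622·√0.196 = 0.116081
d₁ = (ln(S/K) + (r+σ²/2)T) / (σ√T) = (ln(193.81/195.9) + (0.0487+0.2622²/2)·0.196) / 0.116081 = (-0.010726 + 0.016283) / 0.116081 = 0.047868
d₂ = d₁ − σ√T = 0.047868 − 0.116081 = -0.068213
e^{−rT} = 0.990500
N(d₁) = 0.519089,  N(d₂) = 0.472808
Call price V = S·N(d₁) − K·e^{−rT}·N(d₂) = 100.604693 − 91.743203 = 8.861489
Δ = N(d₁) = 0.519089

price = 8.861489
Δ = 0.519089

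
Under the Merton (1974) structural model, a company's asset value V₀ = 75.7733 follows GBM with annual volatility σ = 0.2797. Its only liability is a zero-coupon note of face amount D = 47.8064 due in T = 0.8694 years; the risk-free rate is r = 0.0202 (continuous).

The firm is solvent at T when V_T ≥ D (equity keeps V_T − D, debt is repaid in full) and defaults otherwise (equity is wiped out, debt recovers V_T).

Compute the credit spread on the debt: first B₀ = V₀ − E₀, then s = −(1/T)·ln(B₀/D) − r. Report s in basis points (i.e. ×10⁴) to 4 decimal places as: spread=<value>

With assets at 75.7733 and a single debt payment of 47.8064 at 0.8694 years:
d₁ = [ln(V₀/D) + (r + σ²/2)T] / (σ√T)
   = [ln(75.7733/47.8064) + (0.0202 + 0.5·0.2797²)·0.8694] / (0.2797·√0.8694)
   = [0.460586 + 0.051569] / 0.260797 = 1.963812
d₂ = d₁ − σ√T = 1.963812 − 0.260797 = 1.703015
N(d₁) = 0.975224,  N(d₂) = 0.955717,  e^(−rT) = 0.982591
E₀ = V₀·N(d₁) − D·e^(−rT)·N(d₂)
   = 75.7733·0.975224 − 47.8064·0.982591·0.955717 = 29.001924
B₀ = V₀ − E₀ = 75.7733 − 29.001924 = 46.771376
spread = −(1/T)·ln(B₀/D) − r = −(1/0.8694)·ln(46.771376/47.8064) − 0.0202 = 0.00497614
in basis points: 0.00497614 × 10⁴ = 49.7614 bp

spread=49.7614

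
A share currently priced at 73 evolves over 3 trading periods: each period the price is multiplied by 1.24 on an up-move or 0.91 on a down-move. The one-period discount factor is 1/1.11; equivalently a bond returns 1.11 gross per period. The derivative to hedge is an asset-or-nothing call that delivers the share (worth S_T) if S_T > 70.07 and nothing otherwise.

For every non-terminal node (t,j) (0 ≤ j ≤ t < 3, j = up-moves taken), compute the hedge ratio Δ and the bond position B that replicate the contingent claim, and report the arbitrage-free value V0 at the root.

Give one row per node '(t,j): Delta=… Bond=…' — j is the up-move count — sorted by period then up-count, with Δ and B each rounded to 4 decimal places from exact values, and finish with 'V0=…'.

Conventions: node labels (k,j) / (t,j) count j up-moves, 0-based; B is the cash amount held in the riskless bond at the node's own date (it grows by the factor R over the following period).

(0,0): Delta=1.2876 Bond=-23.4555
(1,0): Delta=1.8906 Bond=-66.0904
(1,1): Delta=1.0000 Bond=0.0000
(2,0): Delta=3.7576 Bond=-186.2224
(2,1): Delta=1.0000 Bond=0.0000
(2,2): Delta=1.0000 Bond=0.0000
V0=70.5410

The replicating-portfolio and risk-neutral prices coincide; use p* = (1.11−0.91)/(1.24−0.91) = 0.6061 for the latter.
At maturity the claim pays: V(3,0)=0.0000, V(3,1)=74.9596, V(3,2)=102.1428, V(3,3)=139.1836
(2,0): S=60.4513. Δ = (V_up−V_dn)/(S_up−S_dn) = (74.9596−0.0000)/(74.9596−55.0107) = 3.7576. V = [p*·74.9596 + (1−p*)·0.0000]/1.11 = 40.9280. B = V − Δ·S = -186.2224.
(2,1): S=82.3732. Δ = (V_up−V_dn)/(S_up−S_dn) = (102.1428−74.9596)/(102.1428−74.9596) = 1.0000. V = [p*·102.1428 + (1−p*)·74.9596]/1.11 = 82.3732. B = V − Δ·S = 0.0000.
(2,2): S=112.2448. Δ = (V_up−V_dn)/(S_up−S_dn) = (139.1836−102.1428)/(139.1836−102.1428) = 1.0000. V = [p*·139.1836 + (1−p*)·102.1428]/1.11 = 112.2448. B = V − Δ·S = 0.0000.
(1,0): S=66.4300. Δ = (V_up−V_dn)/(S_up−S_dn) = (82.3732−40.9280)/(82.3732−60.4513) = 1.8906. V = [p*·82.3732 + (1−p*)·40.9280]/1.11 = 59.5012. B = V − Δ·S = -66.0904.
(1,1): S=90.5200. Δ = (V_up−V_dn)/(S_up−S_dn) = (112.2448−82.3732)/(112.2448−82.3732) = 1.0000. V = [p*·112.2448 + (1−p*)·82.3732]/1.11 = 90.5200. B = V − Δ·S = 0.0000.
(0,0): S=73.0000. Δ = (V_up−V_dn)/(S_up−S_dn) = (90.5200−59.5012)/(90.5200−66.4300) = 1.2876. V = [p*·90.5200 + (1−p*)·59.5012]/1.11 = 70.5410. B = V − Δ·S = -23.4555.
Verification: the root portfolio costs Δ(0,0)·S0 + B(0,0) = 70.5410, matching V0.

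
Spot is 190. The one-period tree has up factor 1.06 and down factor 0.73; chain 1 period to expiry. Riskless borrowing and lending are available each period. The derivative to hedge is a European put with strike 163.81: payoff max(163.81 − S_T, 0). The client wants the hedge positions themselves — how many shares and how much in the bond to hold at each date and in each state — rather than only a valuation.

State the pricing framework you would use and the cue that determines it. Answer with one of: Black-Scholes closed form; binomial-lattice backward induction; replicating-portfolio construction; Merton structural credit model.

framework: replicating-portfolio construction

Key observation: what is demanded is not a single number but the (Δ, B) position at each node of the 1.06/0.73 tree starting at 190; constructing those positions is the replicating-portfolio method.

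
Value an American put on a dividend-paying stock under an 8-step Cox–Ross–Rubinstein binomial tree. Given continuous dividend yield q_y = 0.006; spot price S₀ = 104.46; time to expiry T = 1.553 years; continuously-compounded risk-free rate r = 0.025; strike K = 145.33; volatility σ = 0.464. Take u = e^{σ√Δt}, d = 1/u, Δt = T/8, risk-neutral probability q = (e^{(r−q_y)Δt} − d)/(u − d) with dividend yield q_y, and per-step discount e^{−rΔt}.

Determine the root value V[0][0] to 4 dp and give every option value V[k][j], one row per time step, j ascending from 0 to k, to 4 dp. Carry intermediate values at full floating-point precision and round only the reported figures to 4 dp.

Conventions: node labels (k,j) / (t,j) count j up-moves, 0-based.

price = 50.5668
tree:
50.5668
62.9587 36.4418
75.9814 48.2190 22.8941
88.7591 61.6698 32.8162 11.3973
99.2187 75.9269 45.4556 18.2097 3.4581
107.7444 88.7591 60.3256 28.3443 6.4117 0.0000
114.6937 99.2187 75.9269 42.5068 11.8883 0.0000 0.0000
120.3582 107.7444 88.7591 60.1840 22.0425 0.0000 0.0000 0.0000
124.9753 114.6937 99.2187 75.9269 40.8700 0.0000 0.0000 0.0000 0.0000

params: Δt=0.19412 u=1.22683 d=0.81511 q=0.45804 e^(-rΔt)=0.99516
t_8 payoffs: 124.9753 114.6937 99.2187 75.9269 40.8700 0.0000 0.0000 0.0000 0.0000
k=7: node(7,0) S=24.9718 payoff=120.3582 vs cont=119.6837 → 120.3582 [stop]  node(7,1) S=37.5856 payoff=107.7444 vs cont=107.0846 → 107.7444 [stop]  node(7,2) S=56.5709 payoff=88.7591 vs cont=88.1214 → 88.7591 [stop]  node(7,3) S=85.1460 payoff=60.1840 vs cont=59.5795 → 60.1840 [stop]  node(7,4) S=128.1550 payoff=17.1750 vs cont=22.0425 → 22.0425 [wait]  node(7,5) S=192.8888 payoff=0.0000 vs cont=0.0000 → 0.0000 [wait]  node(7,6) S=290.3210 payoff=0.0000 vs cont=0.0000 → 0.0000 [wait]  node(7,7) S=436.9683 payoff=0.0000 vs cont=0.0000 → 0.0000 [wait]
k=6: node(6,0) S=30.6363 payoff=114.6937 vs cont=114.0258 → 114.6937 [stop]  node(6,1) S=46.1113 payoff=99.2187 vs cont=98.5688 → 99.2187 [stop]  node(6,2) S=69.4031 payoff=75.9269 vs cont=75.3041 → 75.9269 [stop]  node(6,3) S=104.4600 payoff=40.8700 vs cont=42.5068 → 42.5068 [wait]  node(6,4) S=157.2249 payoff=0.0000 vs cont=11.8883 → 11.8883 [wait]  node(6,5) S=236.6425 payoff=0.0000 vs cont=0.0000 → 0.0000 [wait]  node(6,6) S=356.1756 payoff=0.0000 vs cont=0.0000 → 0.0000 [wait]
k=5: node(5,0) S=37.5856 payoff=107.7444 vs cont=107.0846 → 107.7444 [stop]  node(5,1) S=56.5709 payoff=88.7591 vs cont=88.1214 → 88.7591 [stop]  node(5,2) S=85.1460 payoff=60.1840 vs cont=60.3256 → 60.3256 [wait]  node(5,3) S=128.1550 payoff=17.1750 vs cont=28.3443 → 28.3443 [wait]  node(5,4) S=192.8888 payoff=0.0000 vs cont=6.4117 → 6.4117 [wait]  node(5,5) S=290.3210 payoff=0.0000 vs cont=0.0000 → 0.0000 [wait]
k=4: node(4,0) S=46.1113 payoff=99.2187 vs cont=98.5688 → 99.2187 [stop]  node(4,1) S=69.4031 payoff=75.9269 vs cont=75.3687 → 75.9269 [stop]  node(4,2) S=104.4600 payoff=40.8700 vs cont=45.4556 → 45.4556 [wait]  node(4,3) S=157.2249 payoff=0.0000 vs cont=18.2097 → 18.2097 [wait]  node(4,4) S=236.6425 payoff=0.0000 vs cont=3.4581 → 3.4581 [wait]
k=3: node(3,0) S=56.5709 payoff=88.7591 vs cont=88.1214 → 88.7591 [stop]  node(3,1) S=85.1460 payoff=60.1840 vs cont=61.6698 → 61.6698 [wait]  node(3,2) S=128.1550 payoff=17.1750 vs cont=32.8162 → 32.8162 [wait]  node(3,3) S=192.8888 payoff=0.0000 vs cont=11.3973 → 11.3973 [wait]
k=2: node(2,0) S=69.4031 payoff=75.9269 vs cont=75.9814 → 75.9814 [wait]  node(2,1) S=104.4600 payoff=40.8700 vs cont=48.2190 → 48.2190 [wait]  node(2,2) S=157.2249 payoff=0.0000 vs cont=22.8941 → 22.8941 [wait]
k=1: node(1,0) S=85.1460 payoff=60.1840 vs cont=62.9587 → 62.9587 [wait]  node(1,1) S=128.1550 payoff=17.1750 vs cont=36.4418 → 36.4418 [wait]
k=0: node(0,0) S=104.4600 payoff=40.8700 vs cont=50.5668 → 50.5668 [wait]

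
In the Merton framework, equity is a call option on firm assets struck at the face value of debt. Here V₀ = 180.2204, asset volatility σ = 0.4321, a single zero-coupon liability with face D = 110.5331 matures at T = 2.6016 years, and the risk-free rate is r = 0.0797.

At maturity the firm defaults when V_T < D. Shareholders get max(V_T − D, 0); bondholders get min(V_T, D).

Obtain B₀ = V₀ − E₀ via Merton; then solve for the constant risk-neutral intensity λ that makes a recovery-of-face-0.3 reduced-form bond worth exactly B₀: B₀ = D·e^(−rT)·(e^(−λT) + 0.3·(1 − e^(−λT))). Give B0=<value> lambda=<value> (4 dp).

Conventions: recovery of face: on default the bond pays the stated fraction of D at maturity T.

B0=82.7101 lambda=0.0462

Apply the equity-as-call identities (strike 110.5331, horizon 2.6016 years):
d₁ = [ln(V₀/D) + (r + σ²/2)T] / (σ√T)
   = [ln(180.2204/110.5331) + (0.0797 + 0.5·0.4321²)·2.6016] / (0.4321·√2.6016)
   = [0.488866 + 0.450220] / 0.696955 = 1.347413
d₂ = d₁ − σ√T = 1.347413 − 0.696955 = 0.650459
N(d₁) = 0.911076,  N(d₂) = 0.742302,  e^(−rT) = 0.812737
E₀ = V₀·N(d₁) − D·e^(−rT)·N(d₂)
   = 180.2204·0.911076 − 110.5331·0.812737·0.742302 = 97.510334
B₀ = V₀ − E₀ = 180.2204 − 97.510334 = 82.710066
e^(−λT) = (B₀·e^(rT)/D − 0.3)/(1 − 0.3) = (82.7101·1.230410/110.5331 − 0.3)/0.7 = 0.88670804
λ = −ln(0.88670804)/2.6016 = 0.046218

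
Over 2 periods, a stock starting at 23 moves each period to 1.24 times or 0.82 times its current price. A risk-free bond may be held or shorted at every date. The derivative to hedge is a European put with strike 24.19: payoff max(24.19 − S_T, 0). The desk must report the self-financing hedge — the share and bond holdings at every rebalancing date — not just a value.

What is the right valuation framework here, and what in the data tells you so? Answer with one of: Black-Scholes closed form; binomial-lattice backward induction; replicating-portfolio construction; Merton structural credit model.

Key observation: what is demanded is not a single number but the (Δ, B) position at each node of the 1.24/0.82 tree starting at 23; constructing those positions is the replicating-portfolio method.

framework: replicating-portfolio construction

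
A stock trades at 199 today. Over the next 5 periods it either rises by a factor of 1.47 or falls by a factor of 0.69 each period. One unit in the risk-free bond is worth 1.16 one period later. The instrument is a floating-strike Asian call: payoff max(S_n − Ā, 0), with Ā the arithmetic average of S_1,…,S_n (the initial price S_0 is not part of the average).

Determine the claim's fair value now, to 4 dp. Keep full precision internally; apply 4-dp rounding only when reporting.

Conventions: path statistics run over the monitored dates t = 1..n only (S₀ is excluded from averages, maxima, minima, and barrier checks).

price = 56.8475

Risk-neutral up-probability p* = (R−d)/(u−d) = (1.16−0.69)/(1.47−0.69) = 0.6026; the claim prices as the p*-weighted sum of path payoffs discounted by R^5.
Enumerate all 2^5 = 32 price paths (U = up ×1.47, D = down ×0.69); each path with k up-moves has probability p*^k·(1−p*)^(5−k).
DDDDD: Ā=74.7318, payoff=0.0000, prob=0.009916
UDDDD: Ā=159.2112, payoff=0.0000, prob=0.015034
DUDDD: Ā=128.1672, payoff=0.0000, prob=0.015034
UUDDD: Ā=273.0519, payoff=0.0000, prob=0.022793
DDUDD: Ā=106.7469, payoff=0.0000, prob=0.015034
UDUDD: Ā=227.4172, payoff=0.0000, prob=0.022793
DUUDD: Ā=196.3732, payoff=0.0000, prob=0.022793
UUUDD: Ā=418.3603, payoff=0.0000, prob=0.034558
DDDUD: Ā=91.9668, payoff=0.0000, prob=0.015034
UDDUD: Ā=195.9293, payoff=0.0000, prob=0.022793
DUDUD: Ā=164.8853, payoff=0.0000, prob=0.022793
UUDUD: Ā=351.2774, payoff=0.0000, prob=0.034558
DDUUD: Ā=143.4649, payoff=0.0000, prob=0.022793
UDUUD: Ā=305.6427, payoff=0.0000, prob=0.034558
DUUUD: Ā=274.5987, payoff=26.3575, prob=0.034558
UUUUD: Ā=585.0146, payoff=56.1529, prob=0.052394
DDDDU: Ā=81.7686, payoff=0.0000, prob=0.015034
UDDDU: Ā=174.2026, payoff=0.0000, prob=0.022793
DUDDU: Ā=143.1586, payoff=0.0000, prob=0.022793
UUDDU: Ā=304.9901, payoff=0.0000, prob=0.034558
DDUDU: Ā=121.7383, payoff=19.5269, prob=0.022793
UDUDU: Ā=259.3554, payoff=41.6007, prob=0.034558
DUUDU: Ā=228.3114, payoff=72.6447, prob=0.034558
UUUDU: Ā=486.4026, payoff=154.7649, prob=0.052394
DDDUU: Ā=106.9582, payoff=34.3069, prob=0.022793
UDDUU: Ā=227.8675, payoff=73.0887, prob=0.034558
DUDUU: Ā=196.8235, payoff=104.1327, prob=0.034558
UUDUU: Ā=419.3196, payoff=221.8479, prob=0.052394
DDUUU: Ā=175.4031, payoff=125.5530, prob=0.034558
UDUUU: Ā=373.6850, payoff=267.4826, prob=0.052394
DUUUU: Ā=342.6410, payoff=298.5266, prob=0.052394
UUUUU: Ā=729.9742, payoff=635.9914, prob=0.079436
Price = Σ prob·payoff / R^5 = 119.399239 / 2.100342 = 56.8475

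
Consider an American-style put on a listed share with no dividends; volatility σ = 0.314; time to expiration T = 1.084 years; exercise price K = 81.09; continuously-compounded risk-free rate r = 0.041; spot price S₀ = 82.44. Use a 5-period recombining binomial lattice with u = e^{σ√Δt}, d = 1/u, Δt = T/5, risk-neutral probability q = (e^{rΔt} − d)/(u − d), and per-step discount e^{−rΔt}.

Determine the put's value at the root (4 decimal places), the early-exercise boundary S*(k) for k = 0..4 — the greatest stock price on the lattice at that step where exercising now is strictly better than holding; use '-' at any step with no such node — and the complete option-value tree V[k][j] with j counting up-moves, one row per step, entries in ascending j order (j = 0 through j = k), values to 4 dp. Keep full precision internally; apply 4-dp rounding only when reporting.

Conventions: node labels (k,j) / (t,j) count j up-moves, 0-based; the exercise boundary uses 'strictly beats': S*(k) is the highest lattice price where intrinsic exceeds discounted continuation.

Δt=0.21680  u=1.15743  d=0.86398  q=0.49394  discount=0.99115
step 5 (expiry): payoffs max(K−S,0) = 41.4019 27.9219 9.8634 0.0000 0.0000 0.0000
step 4: (k=4,j=0): S=45.9363, K−S=35.1537, hold=34.4361 ⇒ V=35.1537 exercise | (k=4,j=1): S=61.5385, K−S=19.5515, hold=18.8339 ⇒ V=19.5515 exercise | (k=4,j=2): S=82.4400, K−S=0.0000, hold=4.9473 ⇒ V=4.9473 continue | (k=4,j=3): S=110.4407, K−S=0.0000, hold=0.0000 ⇒ V=0.0000 continue | (k=4,j=4): S=147.9518, K−S=0.0000, hold=0.0000 ⇒ V=0.0000 continue  boundary S*=61.5385
step 3: (k=3,j=0): S=53.1681, K−S=27.9219, hold=27.2043 ⇒ V=27.9219 exercise | (k=3,j=1): S=71.2266, K−S=9.8634, hold=12.2287 ⇒ V=12.2287 continue | (k=3,j=2): S=95.4187, K−S=0.0000, hold=2.4815 ⇒ V=2.4815 continue | (k=3,j=3): S=127.8276, K−S=0.0000, hold=0.0000 ⇒ V=0.0000 continue  boundary S*=53.1681
step 2: (k=2,j=0): S=61.5385, K−S=19.5515, hold=19.9919 ⇒ V=19.9919 continue | (k=2,j=1): S=82.4400, K−S=0.0000, hold=7.3486 ⇒ V=7.3486 continue | (k=2,j=2): S=110.4407, K−S=0.0000, hold=1.2447 ⇒ V=1.2447 continue  boundary S*=-
step 1: (k=1,j=0): S=71.2266, K−S=9.8634, hold=13.6252 ⇒ V=13.6252 continue | (k=1,j=1): S=95.4187, K−S=0.0000, hold=4.2953 ⇒ V=4.2953 continue  boundary S*=-
step 0: (k=0,j=0): S=82.4400, K−S=0.0000, hold=8.9370 ⇒ V=8.9370 continue  boundary S*=-

price = 8.9370
boundary = - - - 53.1681 61.5385
tree:
8.9370
13.6252 4.2953
19.9919 7.3486 1.2447
27.9219 12.2287 2.4815 0.0000
35.1537 19.5515 4.9473 0.0000 0.0000
41.4019 27.9219 9.8634 0.0000 0.0000 0.0000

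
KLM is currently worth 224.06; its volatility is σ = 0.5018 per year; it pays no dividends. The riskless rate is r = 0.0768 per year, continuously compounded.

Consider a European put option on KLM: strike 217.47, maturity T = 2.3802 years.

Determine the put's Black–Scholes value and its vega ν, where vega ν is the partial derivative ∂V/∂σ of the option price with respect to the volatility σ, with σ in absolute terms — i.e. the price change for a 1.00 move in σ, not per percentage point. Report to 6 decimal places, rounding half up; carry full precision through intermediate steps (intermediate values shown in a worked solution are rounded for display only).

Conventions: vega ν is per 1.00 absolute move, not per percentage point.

price = 41.750197
ν = 110.785748

σ√T = 0.5018·√2.3802 = 0.774172
d₁ = (ln(S/K) + (r+σ²/2)T) / (σ√T) = (ln(224.06/217.47) + (0.0768+0.5018²/2)·2.3802) / 0.774172 = (0.029853 + 0.482470) / 0.774172 = 0.661770
d₂ = d₁ − σ√T = 0.661770 − 0.774172 = -0.112402
e^{−rT} = 0.832935
N(−d₁) = 0.254059,  N(−d₂) = 0.544748
Put price V = K·e^{−rT}·N(−d₂) − S·N(−d₁) = 98.674760 − 56.924564 = 41.750197
φ(d₁) = (1/√(2π))·e^{−d₁²/2} = 0.320489
ν = S·φ(d₁)·√T = 110.785748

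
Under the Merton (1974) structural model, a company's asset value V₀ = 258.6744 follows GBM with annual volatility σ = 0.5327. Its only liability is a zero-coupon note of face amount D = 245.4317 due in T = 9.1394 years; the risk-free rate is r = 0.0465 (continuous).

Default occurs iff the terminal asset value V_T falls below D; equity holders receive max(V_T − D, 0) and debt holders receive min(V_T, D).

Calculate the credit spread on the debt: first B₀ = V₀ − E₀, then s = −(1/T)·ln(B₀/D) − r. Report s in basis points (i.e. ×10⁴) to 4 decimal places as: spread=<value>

spread=707.9934

Equity is a call on the firm's assets struck at D = 245.4317:
d₁ = [ln(V₀/D) + (r + σ²/2)T] / (σ√T)
   = [ln(258.6744/245.4317) + (0.0465 + 0.5·0.5327²)·9.1394] / (0.5327·√9.1394)
   = [0.052551 + 1.721723] / 1.610429 = 1.101740
d₂ = d₁ − σ√T = 1.101740 − 1.610429 = -0.508689
N(d₁) = 0.864713,  N(d₂) = 0.305485,  e^(−rT) = 0.653781
E₀ = V₀·N(d₁) − D·e^(−rT)·N(d₂)
   = 258.6744·0.864713 − 245.4317·0.653781·0.305485 = 174.661269
B₀ = V₀ − E₀ = 258.6744 − 174.661269 = 84.013131
spread = −(1/T)·ln(B₀/D) − r = −(1/9.1394)·ln(84.013131/245.4317) − 0.0465 = 0.07079934
in basis points: 0.07079934 × 10⁴ = 707.9934 bp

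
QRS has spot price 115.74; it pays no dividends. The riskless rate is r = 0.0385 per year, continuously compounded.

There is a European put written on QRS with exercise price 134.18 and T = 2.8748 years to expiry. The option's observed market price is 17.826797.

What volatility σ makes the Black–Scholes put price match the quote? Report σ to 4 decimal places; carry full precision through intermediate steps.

sigma = 0.1957

At σ = 0.1957 the Black–Scholes value reproduces the quote:
σ√T = 0.1957·√2.8748 = 0.331814
d₁ = (ln(S/K) + (r+σ²/2)T) / (σ√T) = (ln(115.74/134.18) + (0.0385+0.1957²/2)·2.8748) / 0.331814 = (-0.147836 + 0.165730) / 0.331814 = 0.053928
d₂ = d₁ − σ√T = 0.053928 − 0.331814 = -0.277886
e^{−rT} = 0.895225
N(−d₁) = 0.478496,  N(−d₂) = 0.609450
V = K·e^{−rT}·N(−d₂) − S·N(−d₁) = 73.207941 − 55.381144 = 17.826797 (equal to the quote); since ∂V/∂σ > 0 for all σ, the implied volatility is unique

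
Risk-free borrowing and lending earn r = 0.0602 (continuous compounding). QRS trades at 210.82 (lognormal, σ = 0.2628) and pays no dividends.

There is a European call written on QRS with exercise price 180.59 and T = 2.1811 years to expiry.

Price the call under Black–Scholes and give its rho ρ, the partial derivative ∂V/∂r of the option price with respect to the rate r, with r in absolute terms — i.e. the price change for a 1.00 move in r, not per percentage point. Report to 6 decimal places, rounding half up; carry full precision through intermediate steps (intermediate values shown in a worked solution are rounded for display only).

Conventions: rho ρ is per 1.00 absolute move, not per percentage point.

price = 61.860177
ρ = 244.019439

σ√T = 0.2628·√2.1811 = 0.388117
d₁ = (ln(S/K) + (r+σ²/2)T) / (σ√T) = (ln(210.82/180.59) + (0.0602+0.2628²/2)·2.1811) / 0.388117 = (0.154775 + 0.206620) / 0.388117 = 0.931149
d₂ = d₁ − σ√T = 0.931149 − 0.388117 = 0.543032
e^{−rT} = 0.876953
N(d₁) = 0.824112,  N(d₂) = 0.706446
Call price V = S·N(d₁) − K·e^{−rT}·N(d₂) = 173.739247 − 111.879070 = 61.860177
ρ = K·T·e^{−rT}·N(d₂) = 244.019439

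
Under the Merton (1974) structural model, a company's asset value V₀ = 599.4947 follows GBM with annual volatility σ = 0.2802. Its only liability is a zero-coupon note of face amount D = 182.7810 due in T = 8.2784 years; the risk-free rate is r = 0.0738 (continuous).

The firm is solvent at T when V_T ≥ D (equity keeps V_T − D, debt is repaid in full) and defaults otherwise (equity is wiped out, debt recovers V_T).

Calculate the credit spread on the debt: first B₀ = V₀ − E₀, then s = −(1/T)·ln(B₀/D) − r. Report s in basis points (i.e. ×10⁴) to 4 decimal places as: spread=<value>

spread=10.0637

Apply the equity-as-call identities (strike 182.7810, horizon 8.2784 years):
d₁ = [ln(V₀/D) + (r + σ²/2)T] / (σ√T)
   = [ln(599.4947/182.7810) + (0.0738 + 0.5·0.2802²)·8.2784] / (0.2802·√8.2784)
   = [1.187798 + 0.935923] / 0.806197 = 2.634245
d₂ = d₁ − σ√T = 2.634245 − 0.806197 = 1.828048
N(d₁) = 0.995784,  N(d₂) = 0.966229,  e^(−rT) = 0.542837
E₀ = V₀·N(d₁) − D·e^(−rT)·N(d₂)
   = 599.4947·0.995784 − 182.7810·0.542837·0.966229 = 501.097564
B₀ = V₀ − E₀ = 599.4947 − 501.097564 = 98.397136
spread = −(1/T)·ln(B₀/D) − r = −(1/8.2784)·ln(98.397136/182.7810) − 0.0738 = 0.00100637
in basis points: 0.00100637 × 10⁴ = 10.0637 bp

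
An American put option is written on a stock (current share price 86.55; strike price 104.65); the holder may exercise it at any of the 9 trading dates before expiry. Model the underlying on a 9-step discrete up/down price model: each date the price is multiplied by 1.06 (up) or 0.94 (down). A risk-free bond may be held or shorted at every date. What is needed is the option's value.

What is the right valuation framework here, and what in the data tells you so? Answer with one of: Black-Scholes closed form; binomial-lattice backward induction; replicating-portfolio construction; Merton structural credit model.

Key observation: the put (strike 104.65 on spot 86.55) is American-style on a 9-step discrete price model, so the early-exercise decision at every node requires stepwise backward valuation — a closed form cannot price the exercise right.

framework: binomial-lattice backward induction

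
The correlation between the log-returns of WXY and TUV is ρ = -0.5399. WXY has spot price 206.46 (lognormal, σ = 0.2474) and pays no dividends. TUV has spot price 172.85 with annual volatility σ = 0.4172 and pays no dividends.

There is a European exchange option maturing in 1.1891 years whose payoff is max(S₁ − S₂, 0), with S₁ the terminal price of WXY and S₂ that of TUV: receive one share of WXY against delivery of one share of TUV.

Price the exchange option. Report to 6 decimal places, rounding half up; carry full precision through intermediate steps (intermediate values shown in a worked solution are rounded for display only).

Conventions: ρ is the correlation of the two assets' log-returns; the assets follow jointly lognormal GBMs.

σ_eff = √(σ₁² + σ₂² − 2ρσ₁σ₂) = √(0.2474² + 0.4172² − 2·-0.5399·0.2474·0.4172) = 0.588825
d₁ = (ln(S₁/S₂) + (q₂ − q₁ + σ_eff²/2)T) / (σ_eff√T) = (ln(206.46/172.85) + (0.0 − 0.0 + 0.173357)·1.1891) / 0.642089 = 0.597770
d₂ = d₁ − σ_eff√T = 0.597770 − 0.642089 = -0.044319
N(d₁) = 0.725003,  N(d₂) = 0.482325
V = S₁·e^{−q₁T}·N(d₁) − S₂·e^{−q₂T}·N(d₂) = 149.684193 − 83.369906 = 66.314287
Key observation: pricing in TUV-units makes this a unit-strike call on the ratio S₁/S₂ — the risk-free rate cancels and cannot affect the value.

exchange price = 66.314287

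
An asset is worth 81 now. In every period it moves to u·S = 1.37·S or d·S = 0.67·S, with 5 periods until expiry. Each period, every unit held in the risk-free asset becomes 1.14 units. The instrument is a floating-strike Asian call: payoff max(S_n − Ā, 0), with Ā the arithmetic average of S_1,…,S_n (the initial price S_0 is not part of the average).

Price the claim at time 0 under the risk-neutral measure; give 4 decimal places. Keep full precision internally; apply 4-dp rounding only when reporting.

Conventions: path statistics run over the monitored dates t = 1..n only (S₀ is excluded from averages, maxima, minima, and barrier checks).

Under the martingale measure an up-move has probability p* = 0.6714; value the claim as the probability-weighted average of per-path payoffs, discounted 5 periods at R = 1.14.
Enumerate all 2^5 = 32 price paths (U = up ×1.37, D = down ×0.67); each path with k up-moves has probability p*^k·(1−p*)^(5−k).
DDDDD: Ā=28.4502, payoff=0.0000, prob=0.003830
UDDDD: Ā=58.1743, payoff=0.0000, prob=0.007826
DUDDD: Ā=46.8343, payoff=0.0000, prob=0.007826
UUDDD: Ā=95.7657, payoff=0.0000, prob=0.015991
DDUDD: Ā=39.2365, payoff=0.0000, prob=0.007826
UDUDD: Ā=80.2299, payoff=0.0000, prob=0.015991
DUUDD: Ā=68.8899, payoff=0.0000, prob=0.015991
UUUDD: Ā=140.8645, payoff=0.0000, prob=0.032678
DDDUD: Ā=34.1460, payoff=0.0000, prob=0.007826
UDDUD: Ā=69.8210, payoff=0.0000, prob=0.015991
DUDUD: Ā=58.4810, payoff=0.0000, prob=0.015991
UUDUD: Ā=119.5805, payoff=0.0000, prob=0.032678
DDUUD: Ā=50.8832, payoff=0.0000, prob=0.015991
UDUUD: Ā=104.0447, payoff=0.0000, prob=0.032678
DUUUD: Ā=92.7047, payoff=0.7920, prob=0.032678
UUUUD: Ā=189.5603, payoff=1.6196, prob=0.066777
DDDDU: Ā=30.7354, payoff=0.0000, prob=0.007826
UDDDU: Ā=62.8469, payoff=0.0000, prob=0.015991
DUDDU: Ā=51.5069, payoff=0.0000, prob=0.015991
UUDDU: Ā=105.3201, payoff=0.0000, prob=0.032678
DDUDU: Ā=43.9091, payoff=1.8155, prob=0.015991
UDUDU: Ā=89.7843, payoff=3.7124, prob=0.032678
DUUDU: Ā=78.4443, payoff=15.0524, prob=0.032678
UUUDU: Ā=160.4011, payoff=30.7787, prob=0.066777
DDDUU: Ā=38.8186, payoff=6.9061, prob=0.015991
UDDUU: Ā=79.3754, payoff=14.1213, prob=0.032678
DUDUU: Ā=68.0354, payoff=25.4613, prob=0.032678
UUDUU: Ā=139.1171, payoff=52.0628, prob=0.066777
DDUUU: Ā=60.4376, payoff=33.0591, prob=0.032678
UDUUU: Ā=123.5813, payoff=67.5986, prob=0.066777
DUUUU: Ā=112.2413, payoff=78.9386, prob=0.066777
UUUUU: Ā=229.5083, payoff=161.4117, prob=0.136458
Price = Σ prob·payoff / R^5 = 40.603719 / 1.925415 = 21.0883

price = 21.0883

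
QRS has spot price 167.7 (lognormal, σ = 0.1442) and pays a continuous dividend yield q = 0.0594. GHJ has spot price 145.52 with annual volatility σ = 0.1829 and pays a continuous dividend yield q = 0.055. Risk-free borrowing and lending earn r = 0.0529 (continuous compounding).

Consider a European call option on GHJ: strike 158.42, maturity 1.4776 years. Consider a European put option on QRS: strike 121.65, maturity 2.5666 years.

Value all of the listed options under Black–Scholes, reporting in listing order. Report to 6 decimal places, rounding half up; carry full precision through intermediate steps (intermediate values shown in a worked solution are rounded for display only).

[GHJ call K=158.42]
σ√T = 0.1829·√1.4776 = 0.222327
d₁ = (ln(S/K) + (r−q+σ²/2)T) / (σ√T) = (ln(145.52/158.42) + (0.0529−0.055+0.1829²/2)·1.4776) / 0.222327 = (-0.084936 + 0.021612) / 0.222327 = -0.284826
d₂ = d₁ − σ√T = -0.284826 − 0.222327 = -0.507153
e^{−rT} = 0.924812
e^{−qT} = 0.921947
N(d₁) = 0.387889,  N(d₂) = 0.306024
price = S·e^{−qT}·N(d₁) − K·e^{−rT}·N(d₂) = 52.039793 − 44.835132 = 7.204662
[QRS put K=121.65]
σ√T = 0.1442·√2.5666 = 0.231017
d₁ = (ln(S/K) + (r−q+σ²/2)T) / (σ√T) = (ln(167.7/121.65) + (0.0529−0.0594+0.1442²/2)·2.5666) / 0.231017 = (0.321029 + 0.010002) / 0.231017 = 1.432924
d₂ = d₁ − σ√T = 1.432924 − 0.231017 = 1.201907
e^{−rT} = 0.873041
e^{−qT} = 0.858597
N(−d₁) = 0.075940,  N(−d₂) = 0.114700
price = K·e^{−rT}·N(−d₂) − S·e^{−qT}·N(−d₁) = 12.181735 − 10.934310 = 1.247426

price(GHJ call K=158.42) = 7.204662
price(QRS put K=121.65) = 1.247426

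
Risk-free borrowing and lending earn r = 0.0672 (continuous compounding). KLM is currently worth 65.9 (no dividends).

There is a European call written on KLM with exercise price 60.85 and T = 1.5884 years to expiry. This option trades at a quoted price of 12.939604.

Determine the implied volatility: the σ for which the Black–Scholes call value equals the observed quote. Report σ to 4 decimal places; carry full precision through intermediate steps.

sigma = 0.1874

At σ = 0.1874 the Black–Scholes value reproduces the quote:
σ√T = 0.1874·√1.5884 = 0.236183
d₁ = (ln(S/K) + (r+σ²/2)T) / (σ√T) = (ln(65.9/60.85) + (0.0672+0.1874²/2)·1.5884) / 0.236183 = (0.079727 + 0.134632) / 0.236183 = 0.907593
d₂ = d₁ − σ√T = 0.907593 − 0.236183 = 0.671409
e^{−rT} = 0.898759
N(d₁) = 0.817953,  N(d₂) = 0.749020
V = S·N(d₁) − K·e^{−rT}·N(d₂) = 53.903122 − 40.963518 = 12.939604 (matching the quote); vega is positive throughout, so no other σ reproduces this price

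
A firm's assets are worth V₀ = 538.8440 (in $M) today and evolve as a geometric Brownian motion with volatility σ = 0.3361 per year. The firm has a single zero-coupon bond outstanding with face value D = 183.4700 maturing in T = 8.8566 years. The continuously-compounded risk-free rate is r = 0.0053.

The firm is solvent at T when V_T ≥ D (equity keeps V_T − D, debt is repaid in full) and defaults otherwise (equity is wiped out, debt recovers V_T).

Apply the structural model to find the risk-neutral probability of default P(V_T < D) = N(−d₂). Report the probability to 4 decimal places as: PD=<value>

PD=0.2663

Apply the equity-as-call identities (strike 183.4700, horizon 8.8566 years):
d₁ = [ln(V₀/D) + (r + σ²/2)T] / (σ√T)
   = [ln(538.8440/183.4700) + (0.0053 + 0.5·0.3361²)·8.8566] / (0.3361·√8.8566)
   = [1.077375 + 0.547175] / 1.000235 = 1.624168
d₂ = d₁ − σ√T = 1.624168 − 1.000235 = 0.623933
risk-neutral PD = N(−d₂) = N(-0.623933) = 0.266336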